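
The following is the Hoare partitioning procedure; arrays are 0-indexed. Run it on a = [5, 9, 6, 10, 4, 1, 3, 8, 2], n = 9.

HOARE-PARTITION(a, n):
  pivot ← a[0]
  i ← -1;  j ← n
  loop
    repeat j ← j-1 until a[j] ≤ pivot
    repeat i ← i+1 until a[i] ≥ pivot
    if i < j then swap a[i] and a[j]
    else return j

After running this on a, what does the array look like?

[2, 3, 1, 4, 10, 6, 9, 8, 5]

pivot = a[0] = 5; i = -1, j = 9
j→8 (a[8]=2≤5), i→0 (a[0]=5≥5); i<j, swap → [2, 9, 6, 10, 4, 1, 3, 8, 5]
j→6 (a[6]=3≤5), i→1 (a[1]=9≥5); i<j, swap → [2, 3, 6, 10, 4, 1, 9, 8, 5]
j→5 (a[5]=1≤5), i→2 (a[2]=6≥5); i<j, swap → [2, 3, 1, 10, 4, 6, 9, 8, 5]
j→4 (a[4]=4≤5), i→3 (a[3]=10≥5); i<j, swap → [2, 3, 1, 4, 10, 6, 9, 8, 5]
j→3, i→4; i≥j, return j=3. a = [2, 3, 1, 4, 10, 6, 9, 8, 5]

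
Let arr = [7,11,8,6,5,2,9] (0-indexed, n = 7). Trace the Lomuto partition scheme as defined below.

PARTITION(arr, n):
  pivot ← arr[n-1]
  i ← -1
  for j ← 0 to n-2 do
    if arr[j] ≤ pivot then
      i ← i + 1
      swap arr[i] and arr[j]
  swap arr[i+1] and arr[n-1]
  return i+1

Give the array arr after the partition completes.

pivot = arr[6] = 9; i = -1
j=0: arr[0]=7 ≤ 9 → i=0, swap arr[0],arr[0] (no change) → [7,11,8,6,5,2,9]
j=1: arr[1]=11 > 9 → no swap
j=2: arr[2]=8 ≤ 9 → i=1, swap arr[1],arr[2] → [7,8,11,6,5,2,9]
j=3: arr[3]=6 ≤ 9 → i=2, swap arr[2],arr[3] → [7,8,6,11,5,2,9]
j=4: arr[4]=5 ≤ 9 → i=3, swap arr[3],arr[4] → [7,8,6,5,11,2,9]
j=5: arr[5]=2 ≤ 9 → i=4, swap arr[4],arr[5] → [7,8,6,5,2,11,9]
final swap arr[5],arr[6] → [7,8,6,5,2,9,11]; return 5

[7,8,6,5,2,9,11]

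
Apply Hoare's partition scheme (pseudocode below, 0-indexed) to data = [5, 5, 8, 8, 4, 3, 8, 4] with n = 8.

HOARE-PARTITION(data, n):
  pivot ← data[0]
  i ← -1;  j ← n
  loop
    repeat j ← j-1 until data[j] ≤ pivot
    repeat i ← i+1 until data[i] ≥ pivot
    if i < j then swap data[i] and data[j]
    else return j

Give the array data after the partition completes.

[4, 3, 4, 8, 8, 5, 8, 5]

pivot = data[0] = 5; i = -1, j = 8
j→7 (data[7]=4≤5), i→0 (data[0]=5≥5); i<j, swap → [4, 5, 8, 8, 4, 3, 8, 5]
j→5 (data[5]=3≤5), i→1 (data[1]=5≥5); i<j, swap → [4, 3, 8, 8, 4, 5, 8, 5]
j→4 (data[4]=4≤5), i→2 (data[2]=8≥5); i<j, swap → [4, 3, 4, 8, 8, 5, 8, 5]
j→2, i→3; i≥j, return j=2. data = [4, 3, 4, 8, 8, 5, 8, 5]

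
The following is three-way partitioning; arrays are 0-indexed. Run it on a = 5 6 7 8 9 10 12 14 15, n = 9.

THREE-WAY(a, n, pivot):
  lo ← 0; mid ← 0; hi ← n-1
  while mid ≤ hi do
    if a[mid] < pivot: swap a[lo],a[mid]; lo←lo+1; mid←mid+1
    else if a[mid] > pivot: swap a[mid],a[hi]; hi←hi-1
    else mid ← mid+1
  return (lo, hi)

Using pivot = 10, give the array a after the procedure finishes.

5 6 7 8 9 10 14 15 12

lo=0 mid=0 hi=8
5<10: swap(0,0), lo=1 mid=1 ⇒ 5 6 7 8 9 10 12 14 15
6<10: swap(1,1), lo=2 mid=2 ⇒ 5 6 7 8 9 10 12 14 15
7<10: swap(2,2), lo=3 mid=3 ⇒ 5 6 7 8 9 10 12 14 15
8<10: swap(3,3), lo=4 mid=4 ⇒ 5 6 7 8 9 10 12 14 15
9<10: swap(4,4), lo=5 mid=5 ⇒ 5 6 7 8 9 10 12 14 15
10=10: mid=6
12>10: swap(6,8), hi=7 ⇒ 5 6 7 8 9 10 15 14 12
15>10: swap(6,7), hi=6 ⇒ 5 6 7 8 9 10 14 15 12
14>10: swap(6,6), hi=5 ⇒ 5 6 7 8 9 10 14 15 12
done. lo=5 hi=5; a=5 6 7 8 9 10 14 15 12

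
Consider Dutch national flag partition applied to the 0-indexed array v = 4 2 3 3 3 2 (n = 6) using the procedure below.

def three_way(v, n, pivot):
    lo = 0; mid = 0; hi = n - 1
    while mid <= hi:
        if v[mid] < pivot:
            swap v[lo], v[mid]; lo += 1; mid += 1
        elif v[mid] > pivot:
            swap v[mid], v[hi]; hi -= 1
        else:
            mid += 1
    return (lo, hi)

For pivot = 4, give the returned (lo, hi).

(5, 5)

pivot = 4; lo=0, mid=0, hi=5
v[mid]=4=4: mid=1
v[mid]=2<4: swap v[0],v[1]; lo=1,mid=2 → 2 4 3 3 3 2
v[mid]=3<4: swap v[1],v[2]; lo=2,mid=3 → 2 3 4 3 3 2
v[mid]=3<4: swap v[2],v[3]; lo=3,mid=4 → 2 3 3 4 3 2
v[mid]=3<4: swap v[3],v[4]; lo=4,mid=5 → 2 3 3 3 4 2
v[mid]=2<4: swap v[4],v[5]; lo=5,mid=6 → 2 3 3 3 2 4
end: lo=5, hi=5; v = 2 3 3 3 2 4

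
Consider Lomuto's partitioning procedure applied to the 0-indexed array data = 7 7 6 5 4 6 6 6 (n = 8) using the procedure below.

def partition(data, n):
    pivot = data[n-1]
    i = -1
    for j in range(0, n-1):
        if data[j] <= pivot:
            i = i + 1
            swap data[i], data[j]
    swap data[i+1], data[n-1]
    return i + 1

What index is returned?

5

pivot = data[7] = 6; i = -1
j=0: data[0]=7 > 6 → no swap
j=1: data[1]=7 > 6 → no swap
j=2: data[2]=6 ≤ 6 → i=0, swap data[0],data[2] → 6 7 7 5 4 6 6 6
j=3: data[3]=5 ≤ 6 → i=1, swap data[1],data[3] → 6 5 7 7 4 6 6 6
j=4: data[4]=4 ≤ 6 → i=2, swap data[2],data[4] → 6 5 4 7 7 6 6 6
j=5: data[5]=6 ≤ 6 → i=3, swap data[3],data[5] → 6 5 4 6 7 7 6 6
j=6: data[6]=6 ≤ 6 → i=4, swap data[4],data[6] → 6 5 4 6 6 7 7 6
final swap data[5],data[7] → 6 5 4 6 6 6 7 7; return 5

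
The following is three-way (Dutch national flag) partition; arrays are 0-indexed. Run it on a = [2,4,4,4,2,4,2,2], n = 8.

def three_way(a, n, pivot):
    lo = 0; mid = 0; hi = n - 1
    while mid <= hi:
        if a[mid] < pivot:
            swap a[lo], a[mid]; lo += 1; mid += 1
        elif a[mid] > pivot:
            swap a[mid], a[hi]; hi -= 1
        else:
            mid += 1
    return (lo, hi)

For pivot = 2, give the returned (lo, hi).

(0, 3)

lo=0 mid=0 hi=7
2=2: mid=1
4>2: swap(1,7), hi=6 ⇒ [2,2,4,4,2,4,2,4]
2=2: mid=2
4>2: swap(2,6), hi=5 ⇒ [2,2,2,4,2,4,4,4]
2=2: mid=3
4>2: swap(3,5), hi=4 ⇒ [2,2,2,4,2,4,4,4]
4>2: swap(3,4), hi=3 ⇒ [2,2,2,2,4,4,4,4]
2=2: mid=4
done. lo=0 hi=3; a=[2,2,2,2,4,4,4,4]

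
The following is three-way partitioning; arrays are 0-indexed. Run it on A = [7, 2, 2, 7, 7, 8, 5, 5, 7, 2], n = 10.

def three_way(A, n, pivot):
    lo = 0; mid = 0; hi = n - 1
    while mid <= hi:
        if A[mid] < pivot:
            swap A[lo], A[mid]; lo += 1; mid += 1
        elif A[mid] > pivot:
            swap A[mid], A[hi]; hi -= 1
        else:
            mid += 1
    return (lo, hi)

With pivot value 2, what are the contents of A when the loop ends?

[2, 2, 2, 7, 8, 5, 5, 7, 7, 7]

pivot = 2; lo=0, mid=0, hi=9
A[mid]=7>2: swap A[0],A[9]; hi=8 → [2, 2, 2, 7, 7, 8, 5, 5, 7, 7]
A[mid]=2=2: mid=1
A[mid]=2=2: mid=2
A[mid]=2=2: mid=3
A[mid]=7>2: swap A[3],A[8]; hi=7 → [2, 2, 2, 7, 7, 8, 5, 5, 7, 7]
A[mid]=7>2: swap A[3],A[7]; hi=6 → [2, 2, 2, 5, 7, 8, 5, 7, 7, 7]
A[mid]=5>2: swap A[3],A[6]; hi=5 → [2, 2, 2, 5, 7, 8, 5, 7, 7, 7]
A[mid]=5>2: swap A[3],A[5]; hi=4 → [2, 2, 2, 8, 7, 5, 5, 7, 7, 7]
A[mid]=8>2: swap A[3],A[4]; hi=3 → [2, 2, 2, 7, 8, 5, 5, 7, 7, 7]
A[mid]=7>2: swap A[3],A[3]; hi=2 → [2, 2, 2, 7, 8, 5, 5, 7, 7, 7]
end: lo=0, hi=2; A = [2, 2, 2, 7, 8, 5, 5, 7, 7, 7]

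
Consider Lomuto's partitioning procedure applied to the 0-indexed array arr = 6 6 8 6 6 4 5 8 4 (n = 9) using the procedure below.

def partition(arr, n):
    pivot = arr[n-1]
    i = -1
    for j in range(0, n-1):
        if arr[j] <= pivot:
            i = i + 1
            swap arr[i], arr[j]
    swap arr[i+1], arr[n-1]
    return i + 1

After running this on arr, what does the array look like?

pivot = arr[8] = 4; i = -1
j=0: arr[0]=6 > 4 → no swap
j=1: arr[1]=6 > 4 → no swap
j=2: arr[2]=8 > 4 → no swap
j=3: arr[3]=6 > 4 → no swap
j=4: arr[4]=6 > 4 → no swap
j=5: arr[5]=4 ≤ 4 → i=0, swap arr[0],arr[5] → 4 6 8 6 6 6 5 8 4
j=6: arr[6]=5 > 4 → no swap
j=7: arr[7]=8 > 4 → no swap
final swap arr[1],arr[8] → 4 4 8 6 6 6 5 8 6; return 1

4 4 8 6 6 6 5 8 6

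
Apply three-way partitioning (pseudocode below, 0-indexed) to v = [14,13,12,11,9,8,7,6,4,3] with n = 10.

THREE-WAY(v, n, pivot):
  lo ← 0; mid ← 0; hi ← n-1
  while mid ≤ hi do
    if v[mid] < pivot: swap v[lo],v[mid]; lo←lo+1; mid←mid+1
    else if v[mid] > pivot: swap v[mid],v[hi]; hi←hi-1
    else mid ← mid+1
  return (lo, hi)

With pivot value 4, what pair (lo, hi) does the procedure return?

lo=0 mid=0 hi=9
14>4: swap(0,9), hi=8 ⇒ [3,13,12,11,9,8,7,6,4,14]
3<4: swap(0,0), lo=1 mid=1 ⇒ [3,13,12,11,9,8,7,6,4,14]
13>4: swap(1,8), hi=7 ⇒ [3,4,12,11,9,8,7,6,13,14]
4=4: mid=2
12>4: swap(2,7), hi=6 ⇒ [3,4,6,11,9,8,7,12,13,14]
6>4: swap(2,6), hi=5 ⇒ [3,4,7,11,9,8,6,12,13,14]
7>4: swap(2,5), hi=4 ⇒ [3,4,8,11,9,7,6,12,13,14]
8>4: swap(2,4), hi=3 ⇒ [3,4,9,11,8,7,6,12,13,14]
9>4: swap(2,3), hi=2 ⇒ [3,4,11,9,8,7,6,12,13,14]
11>4: swap(2,2), hi=1 ⇒ [3,4,11,9,8,7,6,12,13,14]
done. lo=1 hi=1; v=[3,4,11,9,8,7,6,12,13,14]

(1, 1)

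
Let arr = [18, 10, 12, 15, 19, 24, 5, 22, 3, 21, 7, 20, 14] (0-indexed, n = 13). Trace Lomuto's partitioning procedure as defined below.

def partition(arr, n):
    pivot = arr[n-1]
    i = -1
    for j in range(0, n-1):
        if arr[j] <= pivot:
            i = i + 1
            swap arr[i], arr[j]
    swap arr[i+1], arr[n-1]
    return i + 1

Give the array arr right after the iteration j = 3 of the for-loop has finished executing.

pivot = arr[12] = 14; i = -1
j=0: arr[0]=18 > 14 → no swap
j=1: arr[1]=10 ≤ 14 → i=0, swap arr[0],arr[1] → [10, 18, 12, 15, 19, 24, 5, 22, 3, 21, 7, 20, 14]
j=2: arr[2]=12 ≤ 14 → i=1, swap arr[1],arr[2] → [10, 12, 18, 15, 19, 24, 5, 22, 3, 21, 7, 20, 14]
j=3: arr[3]=15 > 14 → no swap
(after j=3) arr = [10, 12, 18, 15, 19, 24, 5, 22, 3, 21, 7, 20, 14]

[10, 12, 18, 15, 19, 24, 5, 22, 3, 21, 7, 20, 14]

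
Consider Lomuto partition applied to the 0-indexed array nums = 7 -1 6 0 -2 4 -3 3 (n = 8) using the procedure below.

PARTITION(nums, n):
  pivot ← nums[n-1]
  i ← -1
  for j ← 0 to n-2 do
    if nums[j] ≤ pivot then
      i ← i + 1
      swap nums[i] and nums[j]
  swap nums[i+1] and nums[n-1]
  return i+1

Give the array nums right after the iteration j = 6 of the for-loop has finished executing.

-1 0 -2 -3 6 4 7 3

pivot=3, i=-1
j=0: 7>3, skip
j=1: -1≤3, i=0, swap(0,1) ⇒ -1 7 6 0 -2 4 -3 3
j=2: 6>3, skip
j=3: 0≤3, i=1, swap(1,3) ⇒ -1 0 6 7 -2 4 -3 3
j=4: -2≤3, i=2, swap(2,4) ⇒ -1 0 -2 7 6 4 -3 3
j=5: 4>3, skip
j=6: -3≤3, i=3, swap(3,6) ⇒ -1 0 -2 -3 6 4 7 3
(after j=6) nums = -1 0 -2 -3 6 4 7 3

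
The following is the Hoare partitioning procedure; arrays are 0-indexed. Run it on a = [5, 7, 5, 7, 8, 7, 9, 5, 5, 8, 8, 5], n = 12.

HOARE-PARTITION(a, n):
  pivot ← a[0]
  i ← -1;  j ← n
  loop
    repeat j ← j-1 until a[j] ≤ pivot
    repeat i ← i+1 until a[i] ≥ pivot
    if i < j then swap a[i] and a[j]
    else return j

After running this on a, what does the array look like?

pivot=5
j stops at 11 (5), i stops at 0 (5); swap ⇒ [5, 7, 5, 7, 8, 7, 9, 5, 5, 8, 8, 5]
j stops at 8 (5), i stops at 1 (7); swap ⇒ [5, 5, 5, 7, 8, 7, 9, 5, 7, 8, 8, 5]
j stops at 7 (5), i stops at 2 (5); swap ⇒ [5, 5, 5, 7, 8, 7, 9, 5, 7, 8, 8, 5]
j stops at 2, i stops at 3; i≥j ⇒ return 2. a=[5, 5, 5, 7, 8, 7, 9, 5, 7, 8, 8, 5]

[5, 5, 5, 7, 8, 7, 9, 5, 7, 8, 8, 5]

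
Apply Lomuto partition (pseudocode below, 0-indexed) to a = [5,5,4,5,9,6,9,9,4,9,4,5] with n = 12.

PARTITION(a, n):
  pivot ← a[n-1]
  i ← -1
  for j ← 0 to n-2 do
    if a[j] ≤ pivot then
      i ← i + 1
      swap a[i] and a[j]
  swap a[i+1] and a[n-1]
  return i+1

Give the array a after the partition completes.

pivot = a[11] = 5; i = -1
j=0: a[0]=5 ≤ 5 → i=0, swap a[0],a[0] (no change) → [5,5,4,5,9,6,9,9,4,9,4,5]
j=1: a[1]=5 ≤ 5 → i=1, swap a[1],a[1] (no change) → [5,5,4,5,9,6,9,9,4,9,4,5]
j=2: a[2]=4 ≤ 5 → i=2, swap a[2],a[2] (no change) → [5,5,4,5,9,6,9,9,4,9,4,5]
j=3: a[3]=5 ≤ 5 → i=3, swap a[3],a[3] (no change) → [5,5,4,5,9,6,9,9,4,9,4,5]
j=4: a[4]=9 > 5 → no swap
j=5: a[5]=6 > 5 → no swap
j=6: a[6]=9 > 5 → no swap
j=7: a[7]=9 > 5 → no swap
j=8: a[8]=4 ≤ 5 → i=4, swap a[4],a[8] → [5,5,4,5,4,6,9,9,9,9,4,5]
j=9: a[9]=9 > 5 → no swap
j=10: a[10]=4 ≤ 5 → i=5, swap a[5],a[10] → [5,5,4,5,4,4,9,9,9,9,6,5]
final swap a[6],a[11] → [5,5,4,5,4,4,5,9,9,9,6,9]; return 6

[5,5,4,5,4,4,5,9,9,9,6,9]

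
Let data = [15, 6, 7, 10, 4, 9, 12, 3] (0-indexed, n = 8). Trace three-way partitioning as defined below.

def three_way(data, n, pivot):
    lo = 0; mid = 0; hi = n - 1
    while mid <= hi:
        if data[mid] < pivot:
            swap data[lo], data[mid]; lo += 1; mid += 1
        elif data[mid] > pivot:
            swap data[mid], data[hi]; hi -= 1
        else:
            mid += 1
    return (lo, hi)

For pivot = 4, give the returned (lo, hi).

(1, 1)

lo=0 mid=0 hi=7
15>4: swap(0,7), hi=6 ⇒ [3, 6, 7, 10, 4, 9, 12, 15]
3<4: swap(0,0), lo=1 mid=1 ⇒ [3, 6, 7, 10, 4, 9, 12, 15]
6>4: swap(1,6), hi=5 ⇒ [3, 12, 7, 10, 4, 9, 6, 15]
12>4: swap(1,5), hi=4 ⇒ [3, 9, 7, 10, 4, 12, 6, 15]
9>4: swap(1,4), hi=3 ⇒ [3, 4, 7, 10, 9, 12, 6, 15]
4=4: mid=2
7>4: swap(2,3), hi=2 ⇒ [3, 4, 10, 7, 9, 12, 6, 15]
10>4: swap(2,2), hi=1 ⇒ [3, 4, 10, 7, 9, 12, 6, 15]
done. lo=1 hi=1; data=[3, 4, 10, 7, 9, 12, 6, 15]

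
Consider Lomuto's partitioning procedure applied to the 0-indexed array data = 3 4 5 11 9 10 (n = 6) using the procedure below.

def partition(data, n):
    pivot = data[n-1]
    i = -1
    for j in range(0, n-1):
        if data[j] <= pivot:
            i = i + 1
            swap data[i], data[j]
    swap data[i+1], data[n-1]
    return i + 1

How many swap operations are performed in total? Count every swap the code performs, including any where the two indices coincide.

pivot=10, i=-1
j=0: 3≤10, i=0, swap(0,0) ⇒ 3 4 5 11 9 10
j=1: 4≤10, i=1, swap(1,1) ⇒ 3 4 5 11 9 10
j=2: 5≤10, i=2, swap(2,2) ⇒ 3 4 5 11 9 10
j=3: 11>10, skip
j=4: 9≤10, i=3, swap(3,4) ⇒ 3 4 5 9 11 10
swap(4,5) ⇒ 3 4 5 9 10 11; return 4

5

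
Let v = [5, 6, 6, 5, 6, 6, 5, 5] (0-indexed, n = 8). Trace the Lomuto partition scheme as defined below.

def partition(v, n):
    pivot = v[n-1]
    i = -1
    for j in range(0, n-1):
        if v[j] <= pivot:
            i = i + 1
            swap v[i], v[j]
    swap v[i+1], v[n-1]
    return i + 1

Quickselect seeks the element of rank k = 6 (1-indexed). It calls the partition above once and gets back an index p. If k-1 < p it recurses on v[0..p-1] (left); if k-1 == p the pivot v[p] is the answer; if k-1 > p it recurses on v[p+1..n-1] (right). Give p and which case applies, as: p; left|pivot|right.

pivot=5, i=-1
j=0: 5≤5, i=0, swap(0,0) ⇒ [5, 6, 6, 5, 6, 6, 5, 5]
j=1: 6>5, skip
j=2: 6>5, skip
j=3: 5≤5, i=1, swap(1,3) ⇒ [5, 5, 6, 6, 6, 6, 5, 5]
j=4: 6>5, skip
j=5: 6>5, skip
j=6: 5≤5, i=2, swap(2,6) ⇒ [5, 5, 5, 6, 6, 6, 6, 5]
swap(3,7) ⇒ [5, 5, 5, 5, 6, 6, 6, 6]; return 3
p = 3; k-1 = 5 > 3 ⇒ right

3; right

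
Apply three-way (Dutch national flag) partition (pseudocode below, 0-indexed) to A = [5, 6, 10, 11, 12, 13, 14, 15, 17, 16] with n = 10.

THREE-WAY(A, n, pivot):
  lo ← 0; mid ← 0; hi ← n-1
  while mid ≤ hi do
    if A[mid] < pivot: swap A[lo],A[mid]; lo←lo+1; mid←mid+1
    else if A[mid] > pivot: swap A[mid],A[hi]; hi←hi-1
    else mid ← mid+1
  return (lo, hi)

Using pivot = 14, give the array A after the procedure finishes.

pivot = 14; lo=0, mid=0, hi=9
A[mid]=5<14: swap A[0],A[0]; lo=1,mid=1 → [5, 6, 10, 11, 12, 13, 14, 15, 17, 16]
A[mid]=6<14: swap A[1],A[1]; lo=2,mid=2 → [5, 6, 10, 11, 12, 13, 14, 15, 17, 16]
A[mid]=10<14: swap A[2],A[2]; lo=3,mid=3 → [5, 6, 10, 11, 12, 13, 14, 15, 17, 16]
A[mid]=11<14: swap A[3],A[3]; lo=4,mid=4 → [5, 6, 10, 11, 12, 13, 14, 15, 17, 16]
A[mid]=12<14: swap A[4],A[4]; lo=5,mid=5 → [5, 6, 10, 11, 12, 13, 14, 15, 17, 16]
A[mid]=13<14: swap A[5],A[5]; lo=6,mid=6 → [5, 6, 10, 11, 12, 13, 14, 15, 17, 16]
A[mid]=14=14: mid=7
A[mid]=15>14: swap A[7],A[9]; hi=8 → [5, 6, 10, 11, 12, 13, 14, 16, 17, 15]
A[mid]=16>14: swap A[7],A[8]; hi=7 → [5, 6, 10, 11, 12, 13, 14, 17, 16, 15]
A[mid]=17>14: swap A[7],A[7]; hi=6 → [5, 6, 10, 11, 12, 13, 14, 17, 16, 15]
end: lo=6, hi=6; A = [5, 6, 10, 11, 12, 13, 14, 17, 16, 15]

[5, 6, 10, 11, 12, 13, 14, 17, 16, 15]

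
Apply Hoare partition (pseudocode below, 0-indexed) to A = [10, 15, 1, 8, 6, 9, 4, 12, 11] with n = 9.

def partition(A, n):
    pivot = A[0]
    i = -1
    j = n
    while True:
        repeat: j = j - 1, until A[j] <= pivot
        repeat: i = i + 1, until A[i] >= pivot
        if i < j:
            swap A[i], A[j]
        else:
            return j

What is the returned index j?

pivot=10
j stops at 6 (4), i stops at 0 (10); swap ⇒ [4, 15, 1, 8, 6, 9, 10, 12, 11]
j stops at 5 (9), i stops at 1 (15); swap ⇒ [4, 9, 1, 8, 6, 15, 10, 12, 11]
j stops at 4, i stops at 5; i≥j ⇒ return 4. A=[4, 9, 1, 8, 6, 15, 10, 12, 11]

4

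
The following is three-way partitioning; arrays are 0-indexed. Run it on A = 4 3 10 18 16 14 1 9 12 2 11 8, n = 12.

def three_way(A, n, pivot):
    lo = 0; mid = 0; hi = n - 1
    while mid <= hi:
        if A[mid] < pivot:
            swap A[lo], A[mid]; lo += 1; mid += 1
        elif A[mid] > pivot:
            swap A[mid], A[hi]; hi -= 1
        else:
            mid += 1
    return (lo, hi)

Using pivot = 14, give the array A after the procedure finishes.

lo=0 mid=0 hi=11
4<14: swap(0,0), lo=1 mid=1 ⇒ 4 3 10 18 16 14 1 9 12 2 11 8
3<14: swap(1,1), lo=2 mid=2 ⇒ 4 3 10 18 16 14 1 9 12 2 11 8
10<14: swap(2,2), lo=3 mid=3 ⇒ 4 3 10 18 16 14 1 9 12 2 11 8
18>14: swap(3,11), hi=10 ⇒ 4 3 10 8 16 14 1 9 12 2 11 18
8<14: swap(3,3), lo=4 mid=4 ⇒ 4 3 10 8 16 14 1 9 12 2 11 18
16>14: swap(4,10), hi=9 ⇒ 4 3 10 8 11 14 1 9 12 2 16 18
11<14: swap(4,4), lo=5 mid=5 ⇒ 4 3 10 8 11 14 1 9 12 2 16 18
14=14: mid=6
1<14: swap(5,6), lo=6 mid=7 ⇒ 4 3 10 8 11 1 14 9 12 2 16 18
9<14: swap(6,7), lo=7 mid=8 ⇒ 4 3 10 8 11 1 9 14 12 2 16 18
12<14: swap(7,8), lo=8 mid=9 ⇒ 4 3 10 8 11 1 9 12 14 2 16 18
2<14: swap(8,9), lo=9 mid=10 ⇒ 4 3 10 8 11 1 9 12 2 14 16 18
done. lo=9 hi=9; A=4 3 10 8 11 1 9 12 2 14 16 18

4 3 10 8 11 1 9 12 2 14 16 18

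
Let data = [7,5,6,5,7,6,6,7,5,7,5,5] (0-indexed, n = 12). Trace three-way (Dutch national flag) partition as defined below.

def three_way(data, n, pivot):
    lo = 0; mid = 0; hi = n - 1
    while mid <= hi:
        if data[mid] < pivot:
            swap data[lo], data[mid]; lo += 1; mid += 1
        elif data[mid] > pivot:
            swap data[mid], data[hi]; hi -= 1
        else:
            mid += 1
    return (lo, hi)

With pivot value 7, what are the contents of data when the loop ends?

[5,6,5,6,6,5,5,5,7,7,7,7]

lo=0 mid=0 hi=11
7=7: mid=1
5<7: swap(0,1), lo=1 mid=2 ⇒ [5,7,6,5,7,6,6,7,5,7,5,5]
6<7: swap(1,2), lo=2 mid=3 ⇒ [5,6,7,5,7,6,6,7,5,7,5,5]
5<7: swap(2,3), lo=3 mid=4 ⇒ [5,6,5,7,7,6,6,7,5,7,5,5]
7=7: mid=5
6<7: swap(3,5), lo=4 mid=6 ⇒ [5,6,5,6,7,7,6,7,5,7,5,5]
6<7: swap(4,6), lo=5 mid=7 ⇒ [5,6,5,6,6,7,7,7,5,7,5,5]
7=7: mid=8
5<7: swap(5,8), lo=6 mid=9 ⇒ [5,6,5,6,6,5,7,7,7,7,5,5]
7=7: mid=10
5<7: swap(6,10), lo=7 mid=11 ⇒ [5,6,5,6,6,5,5,7,7,7,7,5]
5<7: swap(7,11), lo=8 mid=12 ⇒ [5,6,5,6,6,5,5,5,7,7,7,7]
done. lo=8 hi=11; data=[5,6,5,6,6,5,5,5,7,7,7,7]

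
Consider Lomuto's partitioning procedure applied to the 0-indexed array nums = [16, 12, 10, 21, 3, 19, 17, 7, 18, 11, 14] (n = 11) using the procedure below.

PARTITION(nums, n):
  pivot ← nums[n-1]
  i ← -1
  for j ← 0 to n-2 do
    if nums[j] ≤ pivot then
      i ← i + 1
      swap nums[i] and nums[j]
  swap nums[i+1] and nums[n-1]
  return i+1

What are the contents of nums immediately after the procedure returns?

pivot = nums[10] = 14; i = -1
j=0: nums[0]=16 > 14 → no swap
j=1: nums[1]=12 ≤ 14 → i=0, swap nums[0],nums[1] → [12, 16, 10, 21, 3, 19, 17, 7, 18, 11, 14]
j=2: nums[2]=10 ≤ 14 → i=1, swap nums[1],nums[2] → [12, 10, 16, 21, 3, 19, 17, 7, 18, 11, 14]
j=3: nums[3]=21 > 14 → no swap
j=4: nums[4]=3 ≤ 14 → i=2, swap nums[2],nums[4] → [12, 10, 3, 21, 16, 19, 17, 7, 18, 11, 14]
j=5: nums[5]=19 > 14 → no swap
j=6: nums[6]=17 > 14 → no swap
j=7: nums[7]=7 ≤ 14 → i=3, swap nums[3],nums[7] → [12, 10, 3, 7, 16, 19, 17, 21, 18, 11, 14]
j=8: nums[8]=18 > 14 → no swap
j=9: nums[9]=11 ≤ 14 → i=4, swap nums[4],nums[9] → [12, 10, 3, 7, 11, 19, 17, 21, 18, 16, 14]
final swap nums[5],nums[10] → [12, 10, 3, 7, 11, 14, 17, 21, 18, 16, 19]; return 5

[12, 10, 3, 7, 11, 14, 17, 21, 18, 16, 19]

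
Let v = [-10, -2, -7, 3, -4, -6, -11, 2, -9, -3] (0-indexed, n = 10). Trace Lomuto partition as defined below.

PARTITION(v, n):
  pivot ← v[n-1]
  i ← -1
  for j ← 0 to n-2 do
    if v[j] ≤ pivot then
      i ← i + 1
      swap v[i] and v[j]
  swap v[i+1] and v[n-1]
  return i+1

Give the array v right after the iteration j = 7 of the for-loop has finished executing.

[-10, -7, -4, -6, -11, 3, -2, 2, -9, -3]

pivot=-3, i=-1
j=0: -10≤-3, i=0, swap(0,0) ⇒ [-10, -2, -7, 3, -4, -6, -11, 2, -9, -3]
j=1: -2>-3, skip
j=2: -7≤-3, i=1, swap(1,2) ⇒ [-10, -7, -2, 3, -4, -6, -11, 2, -9, -3]
j=3: 3>-3, skip
j=4: -4≤-3, i=2, swap(2,4) ⇒ [-10, -7, -4, 3, -2, -6, -11, 2, -9, -3]
j=5: -6≤-3, i=3, swap(3,5) ⇒ [-10, -7, -4, -6, -2, 3, -11, 2, -9, -3]
j=6: -11≤-3, i=4, swap(4,6) ⇒ [-10, -7, -4, -6, -11, 3, -2, 2, -9, -3]
j=7: 2>-3, skip
(after j=7) v = [-10, -7, -4, -6, -11, 3, -2, 2, -9, -3]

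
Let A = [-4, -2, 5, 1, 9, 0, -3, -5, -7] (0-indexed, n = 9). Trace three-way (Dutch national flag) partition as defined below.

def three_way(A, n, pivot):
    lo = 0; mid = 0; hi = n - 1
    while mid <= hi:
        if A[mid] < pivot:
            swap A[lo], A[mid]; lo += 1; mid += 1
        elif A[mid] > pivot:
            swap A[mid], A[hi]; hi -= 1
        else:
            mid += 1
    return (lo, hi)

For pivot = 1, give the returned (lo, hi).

(6, 6)

pivot = 1; lo=0, mid=0, hi=8
A[mid]=-4<1: swap A[0],A[0]; lo=1,mid=1 → [-4, -2, 5, 1, 9, 0, -3, -5, -7]
A[mid]=-2<1: swap A[1],A[1]; lo=2,mid=2 → [-4, -2, 5, 1, 9, 0, -3, -5, -7]
A[mid]=5>1: swap A[2],A[8]; hi=7 → [-4, -2, -7, 1, 9, 0, -3, -5, 5]
A[mid]=-7<1: swap A[2],A[2]; lo=3,mid=3 → [-4, -2, -7, 1, 9, 0, -3, -5, 5]
A[mid]=1=1: mid=4
A[mid]=9>1: swap A[4],A[7]; hi=6 → [-4, -2, -7, 1, -5, 0, -3, 9, 5]
A[mid]=-5<1: swap A[3],A[4]; lo=4,mid=5 → [-4, -2, -7, -5, 1, 0, -3, 9, 5]
A[mid]=0<1: swap A[4],A[5]; lo=5,mid=6 → [-4, -2, -7, -5, 0, 1, -3, 9, 5]
A[mid]=-3<1: swap A[5],A[6]; lo=6,mid=7 → [-4, -2, -7, -5, 0, -3, 1, 9, 5]
end: lo=6, hi=6; A = [-4, -2, -7, -5, 0, -3, 1, 9, 5]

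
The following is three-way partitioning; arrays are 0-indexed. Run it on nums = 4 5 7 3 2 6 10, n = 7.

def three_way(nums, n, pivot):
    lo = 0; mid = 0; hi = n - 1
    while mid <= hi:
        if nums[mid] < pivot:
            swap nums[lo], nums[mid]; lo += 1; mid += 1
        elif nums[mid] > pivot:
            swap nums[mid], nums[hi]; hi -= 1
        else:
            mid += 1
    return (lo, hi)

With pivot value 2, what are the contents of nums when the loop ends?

2 7 3 5 6 10 4

lo=0 mid=0 hi=6
4>2: swap(0,6), hi=5 ⇒ 10 5 7 3 2 6 4
10>2: swap(0,5), hi=4 ⇒ 6 5 7 3 2 10 4
6>2: swap(0,4), hi=3 ⇒ 2 5 7 3 6 10 4
2=2: mid=1
5>2: swap(1,3), hi=2 ⇒ 2 3 7 5 6 10 4
3>2: swap(1,2), hi=1 ⇒ 2 7 3 5 6 10 4
7>2: swap(1,1), hi=0 ⇒ 2 7 3 5 6 10 4
done. lo=0 hi=0; nums=2 7 3 5 6 10 4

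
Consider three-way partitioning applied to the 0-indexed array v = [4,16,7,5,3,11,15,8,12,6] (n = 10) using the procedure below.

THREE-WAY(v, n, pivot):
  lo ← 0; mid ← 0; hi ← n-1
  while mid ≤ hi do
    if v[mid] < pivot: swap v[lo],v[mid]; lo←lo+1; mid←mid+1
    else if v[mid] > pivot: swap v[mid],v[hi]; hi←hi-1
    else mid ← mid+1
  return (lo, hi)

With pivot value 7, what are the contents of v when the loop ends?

lo=0 mid=0 hi=9
4<7: swap(0,0), lo=1 mid=1 ⇒ [4,16,7,5,3,11,15,8,12,6]
16>7: swap(1,9), hi=8 ⇒ [4,6,7,5,3,11,15,8,12,16]
6<7: swap(1,1), lo=2 mid=2 ⇒ [4,6,7,5,3,11,15,8,12,16]
7=7: mid=3
5<7: swap(2,3), lo=3 mid=4 ⇒ [4,6,5,7,3,11,15,8,12,16]
3<7: swap(3,4), lo=4 mid=5 ⇒ [4,6,5,3,7,11,15,8,12,16]
11>7: swap(5,8), hi=7 ⇒ [4,6,5,3,7,12,15,8,11,16]
12>7: swap(5,7), hi=6 ⇒ [4,6,5,3,7,8,15,12,11,16]
8>7: swap(5,6), hi=5 ⇒ [4,6,5,3,7,15,8,12,11,16]
15>7: swap(5,5), hi=4 ⇒ [4,6,5,3,7,15,8,12,11,16]
done. lo=4 hi=4; v=[4,6,5,3,7,15,8,12,11,16]

[4,6,5,3,7,15,8,12,11,16]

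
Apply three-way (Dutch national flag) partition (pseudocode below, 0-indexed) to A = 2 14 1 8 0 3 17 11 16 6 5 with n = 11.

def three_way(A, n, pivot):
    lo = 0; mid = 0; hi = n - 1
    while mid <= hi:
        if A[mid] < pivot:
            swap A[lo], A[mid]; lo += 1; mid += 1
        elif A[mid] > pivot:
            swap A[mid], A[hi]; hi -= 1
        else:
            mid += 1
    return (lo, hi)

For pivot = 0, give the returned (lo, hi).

(0, 0)

pivot = 0; lo=0, mid=0, hi=10
A[mid]=2>0: swap A[0],A[10]; hi=9 → 5 14 1 8 0 3 17 11 16 6 2
A[mid]=5>0: swap A[0],A[9]; hi=8 → 6 14 1 8 0 3 17 11 16 5 2
A[mid]=6>0: swap A[0],A[8]; hi=7 → 16 14 1 8 0 3 17 11 6 5 2
A[mid]=16>0: swap A[0],A[7]; hi=6 → 11 14 1 8 0 3 17 16 6 5 2
A[mid]=11>0: swap A[0],A[6]; hi=5 → 17 14 1 8 0 3 11 16 6 5 2
A[mid]=17>0: swap A[0],A[5]; hi=4 → 3 14 1 8 0 17 11 16 6 5 2
A[mid]=3>0: swap A[0],A[4]; hi=3 → 0 14 1 8 3 17 11 16 6 5 2
A[mid]=0=0: mid=1
A[mid]=14>0: swap A[1],A[3]; hi=2 → 0 8 1 14 3 17 11 16 6 5 2
A[mid]=8>0: swap A[1],A[2]; hi=1 → 0 1 8 14 3 17 11 16 6 5 2
A[mid]=1>0: swap A[1],A[1]; hi=0 → 0 1 8 14 3 17 11 16 6 5 2
end: lo=0, hi=0; A = 0 1 8 14 3 17 11 16 6 5 2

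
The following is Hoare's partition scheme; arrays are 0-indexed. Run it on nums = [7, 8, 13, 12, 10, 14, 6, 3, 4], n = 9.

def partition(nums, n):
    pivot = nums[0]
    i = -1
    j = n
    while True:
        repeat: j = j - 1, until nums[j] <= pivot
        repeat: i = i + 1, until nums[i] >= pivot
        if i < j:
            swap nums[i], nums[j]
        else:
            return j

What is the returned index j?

pivot = nums[0] = 7; i = -1, j = 9
j→8 (nums[8]=4≤7), i→0 (nums[0]=7≥7); i<j, swap → [4, 8, 13, 12, 10, 14, 6, 3, 7]
j→7 (nums[7]=3≤7), i→1 (nums[1]=8≥7); i<j, swap → [4, 3, 13, 12, 10, 14, 6, 8, 7]
j→6 (nums[6]=6≤7), i→2 (nums[2]=13≥7); i<j, swap → [4, 3, 6, 12, 10, 14, 13, 8, 7]
j→2, i→3; i≥j, return j=2. nums = [4, 3, 6, 12, 10, 14, 13, 8, 7]

2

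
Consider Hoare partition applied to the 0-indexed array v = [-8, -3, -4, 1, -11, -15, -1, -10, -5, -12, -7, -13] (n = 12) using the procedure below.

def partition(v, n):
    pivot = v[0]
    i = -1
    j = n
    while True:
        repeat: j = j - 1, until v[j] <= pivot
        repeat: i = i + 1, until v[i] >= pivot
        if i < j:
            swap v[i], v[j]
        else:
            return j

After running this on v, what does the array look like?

[-13, -12, -10, -15, -11, 1, -1, -4, -5, -3, -7, -8]

pivot = v[0] = -8; i = -1, j = 12
j→11 (v[11]=-13≤-8), i→0 (v[0]=-8≥-8); i<j, swap → [-13, -3, -4, 1, -11, -15, -1, -10, -5, -12, -7, -8]
j→9 (v[9]=-12≤-8), i→1 (v[1]=-3≥-8); i<j, swap → [-13, -12, -4, 1, -11, -15, -1, -10, -5, -3, -7, -8]
j→7 (v[7]=-10≤-8), i→2 (v[2]=-4≥-8); i<j, swap → [-13, -12, -10, 1, -11, -15, -1, -4, -5, -3, -7, -8]
j→5 (v[5]=-15≤-8), i→3 (v[3]=1≥-8); i<j, swap → [-13, -12, -10, -15, -11, 1, -1, -4, -5, -3, -7, -8]
j→4, i→5; i≥j, return j=4. v = [-13, -12, -10, -15, -11, 1, -1, -4, -5, -3, -7, -8]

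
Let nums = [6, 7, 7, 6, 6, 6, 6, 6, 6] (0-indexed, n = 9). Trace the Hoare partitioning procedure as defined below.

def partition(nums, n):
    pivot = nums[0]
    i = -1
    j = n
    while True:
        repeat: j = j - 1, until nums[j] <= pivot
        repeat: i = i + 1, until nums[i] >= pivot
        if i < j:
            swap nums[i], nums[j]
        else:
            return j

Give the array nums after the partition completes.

pivot = nums[0] = 6; i = -1, j = 9
j→8 (nums[8]=6≤6), i→0 (nums[0]=6≥6); i<j, swap → [6, 7, 7, 6, 6, 6, 6, 6, 6]
j→7 (nums[7]=6≤6), i→1 (nums[1]=7≥6); i<j, swap → [6, 6, 7, 6, 6, 6, 6, 7, 6]
j→6 (nums[6]=6≤6), i→2 (nums[2]=7≥6); i<j, swap → [6, 6, 6, 6, 6, 6, 7, 7, 6]
j→5 (nums[5]=6≤6), i→3 (nums[3]=6≥6); i<j, swap → [6, 6, 6, 6, 6, 6, 7, 7, 6]
j→4, i→4; i≥j, return j=4. nums = [6, 6, 6, 6, 6, 6, 7, 7, 6]

[6, 6, 6, 6, 6, 6, 7, 7, 6]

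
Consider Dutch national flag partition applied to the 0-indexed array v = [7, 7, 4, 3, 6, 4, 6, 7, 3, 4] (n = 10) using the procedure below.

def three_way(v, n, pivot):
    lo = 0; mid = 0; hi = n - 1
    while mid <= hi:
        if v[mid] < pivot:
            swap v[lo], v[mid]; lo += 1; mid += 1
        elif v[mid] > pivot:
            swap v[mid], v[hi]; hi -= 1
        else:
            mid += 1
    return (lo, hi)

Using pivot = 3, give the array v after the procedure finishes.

pivot = 3; lo=0, mid=0, hi=9
v[mid]=7>3: swap v[0],v[9]; hi=8 → [4, 7, 4, 3, 6, 4, 6, 7, 3, 7]
v[mid]=4>3: swap v[0],v[8]; hi=7 → [3, 7, 4, 3, 6, 4, 6, 7, 4, 7]
v[mid]=3=3: mid=1
v[mid]=7>3: swap v[1],v[7]; hi=6 → [3, 7, 4, 3, 6, 4, 6, 7, 4, 7]
v[mid]=7>3: swap v[1],v[6]; hi=5 → [3, 6, 4, 3, 6, 4, 7, 7, 4, 7]
v[mid]=6>3: swap v[1],v[5]; hi=4 → [3, 4, 4, 3, 6, 6, 7, 7, 4, 7]
v[mid]=4>3: swap v[1],v[4]; hi=3 → [3, 6, 4, 3, 4, 6, 7, 7, 4, 7]
v[mid]=6>3: swap v[1],v[3]; hi=2 → [3, 3, 4, 6, 4, 6, 7, 7, 4, 7]
v[mid]=3=3: mid=2
v[mid]=4>3: swap v[2],v[2]; hi=1 → [3, 3, 4, 6, 4, 6, 7, 7, 4, 7]
end: lo=0, hi=1; v = [3, 3, 4, 6, 4, 6, 7, 7, 4, 7]

[3, 3, 4, 6, 4, 6, 7, 7, 4, 7]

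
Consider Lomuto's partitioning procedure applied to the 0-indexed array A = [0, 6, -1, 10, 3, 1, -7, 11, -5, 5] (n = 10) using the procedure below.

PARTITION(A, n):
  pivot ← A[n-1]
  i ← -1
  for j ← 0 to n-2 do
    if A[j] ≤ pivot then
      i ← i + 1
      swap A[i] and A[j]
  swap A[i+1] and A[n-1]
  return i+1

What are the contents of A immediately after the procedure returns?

pivot = A[9] = 5; i = -1
j=0: A[0]=0 ≤ 5 → i=0, swap A[0],A[0] (no change) → [0, 6, -1, 10, 3, 1, -7, 11, -5, 5]
j=1: A[1]=6 > 5 → no swap
j=2: A[2]=-1 ≤ 5 → i=1, swap A[1],A[2] → [0, -1, 6, 10, 3, 1, -7, 11, -5, 5]
j=3: A[3]=10 > 5 → no swap
j=4: A[4]=3 ≤ 5 → i=2, swap A[2],A[4] → [0, -1, 3, 10, 6, 1, -7, 11, -5, 5]
j=5: A[5]=1 ≤ 5 → i=3, swap A[3],A[5] → [0, -1, 3, 1, 6, 10, -7, 11, -5, 5]
j=6: A[6]=-7 ≤ 5 → i=4, swap A[4],A[6] → [0, -1, 3, 1, -7, 10, 6, 11, -5, 5]
j=7: A[7]=11 > 5 → no swap
j=8: A[8]=-5 ≤ 5 → i=5, swap A[5],A[8] → [0, -1, 3, 1, -7, -5, 6, 11, 10, 5]
final swap A[6],A[9] → [0, -1, 3, 1, -7, -5, 5, 11, 10, 6]; return 6

[0, -1, 3, 1, -7, -5, 5, 11, 10, 6]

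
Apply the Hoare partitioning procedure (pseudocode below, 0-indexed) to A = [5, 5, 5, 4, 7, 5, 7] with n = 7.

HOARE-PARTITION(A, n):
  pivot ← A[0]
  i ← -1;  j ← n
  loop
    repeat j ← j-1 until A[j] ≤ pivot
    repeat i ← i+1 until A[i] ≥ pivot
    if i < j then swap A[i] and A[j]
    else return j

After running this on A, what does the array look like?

[5, 4, 5, 5, 7, 5, 7]

pivot=5
j stops at 5 (5), i stops at 0 (5); swap ⇒ [5, 5, 5, 4, 7, 5, 7]
j stops at 3 (4), i stops at 1 (5); swap ⇒ [5, 4, 5, 5, 7, 5, 7]
j stops at 2, i stops at 2; i≥j ⇒ return 2. A=[5, 4, 5, 5, 7, 5, 7]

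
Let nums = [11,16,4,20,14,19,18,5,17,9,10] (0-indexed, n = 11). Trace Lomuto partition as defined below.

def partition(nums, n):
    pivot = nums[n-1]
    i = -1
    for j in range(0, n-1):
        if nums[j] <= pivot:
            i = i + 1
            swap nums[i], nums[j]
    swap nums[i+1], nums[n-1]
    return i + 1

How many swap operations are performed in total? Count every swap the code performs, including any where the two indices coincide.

pivot=10, i=-1
j=0: 11>10, skip
j=1: 16>10, skip
j=2: 4≤10, i=0, swap(0,2) ⇒ [4,16,11,20,14,19,18,5,17,9,10]
j=3: 20>10, skip
j=4: 14>10, skip
j=5: 19>10, skip
j=6: 18>10, skip
j=7: 5≤10, i=1, swap(1,7) ⇒ [4,5,11,20,14,19,18,16,17,9,10]
j=8: 17>10, skip
j=9: 9≤10, i=2, swap(2,9) ⇒ [4,5,9,20,14,19,18,16,17,11,10]
swap(3,10) ⇒ [4,5,9,10,14,19,18,16,17,11,20]; return 3

4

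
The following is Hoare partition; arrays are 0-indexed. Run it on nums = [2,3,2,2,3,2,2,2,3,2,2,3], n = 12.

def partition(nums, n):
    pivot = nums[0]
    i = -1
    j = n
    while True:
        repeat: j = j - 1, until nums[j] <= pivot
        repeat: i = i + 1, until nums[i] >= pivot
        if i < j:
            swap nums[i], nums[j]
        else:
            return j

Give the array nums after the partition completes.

[2,2,2,2,2,3,2,2,3,3,2,3]

pivot = nums[0] = 2; i = -1, j = 12
j→10 (nums[10]=2≤2), i→0 (nums[0]=2≥2); i<j, swap → [2,3,2,2,3,2,2,2,3,2,2,3]
j→9 (nums[9]=2≤2), i→1 (nums[1]=3≥2); i<j, swap → [2,2,2,2,3,2,2,2,3,3,2,3]
j→7 (nums[7]=2≤2), i→2 (nums[2]=2≥2); i<j, swap → [2,2,2,2,3,2,2,2,3,3,2,3]
j→6 (nums[6]=2≤2), i→3 (nums[3]=2≥2); i<j, swap → [2,2,2,2,3,2,2,2,3,3,2,3]
j→5 (nums[5]=2≤2), i→4 (nums[4]=3≥2); i<j, swap → [2,2,2,2,2,3,2,2,3,3,2,3]
j→4, i→5; i≥j, return j=4. nums = [2,2,2,2,2,3,2,2,3,3,2,3]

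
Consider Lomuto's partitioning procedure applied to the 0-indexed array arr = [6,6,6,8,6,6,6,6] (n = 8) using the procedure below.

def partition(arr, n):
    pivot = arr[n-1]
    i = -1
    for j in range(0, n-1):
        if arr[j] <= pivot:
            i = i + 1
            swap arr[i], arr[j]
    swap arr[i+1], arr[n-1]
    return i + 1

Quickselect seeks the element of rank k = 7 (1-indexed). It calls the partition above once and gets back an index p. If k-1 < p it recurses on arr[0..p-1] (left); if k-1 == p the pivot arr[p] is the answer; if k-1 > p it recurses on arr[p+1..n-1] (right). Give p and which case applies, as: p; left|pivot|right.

pivot=6, i=-1
j=0: 6≤6, i=0, swap(0,0) ⇒ [6,6,6,8,6,6,6,6]
j=1: 6≤6, i=1, swap(1,1) ⇒ [6,6,6,8,6,6,6,6]
j=2: 6≤6, i=2, swap(2,2) ⇒ [6,6,6,8,6,6,6,6]
j=3: 8>6, skip
j=4: 6≤6, i=3, swap(3,4) ⇒ [6,6,6,6,8,6,6,6]
j=5: 6≤6, i=4, swap(4,5) ⇒ [6,6,6,6,6,8,6,6]
j=6: 6≤6, i=5, swap(5,6) ⇒ [6,6,6,6,6,6,8,6]
swap(6,7) ⇒ [6,6,6,6,6,6,6,8]; return 6
p = 6; k-1 = 6 == 6 ⇒ pivot

6; pivot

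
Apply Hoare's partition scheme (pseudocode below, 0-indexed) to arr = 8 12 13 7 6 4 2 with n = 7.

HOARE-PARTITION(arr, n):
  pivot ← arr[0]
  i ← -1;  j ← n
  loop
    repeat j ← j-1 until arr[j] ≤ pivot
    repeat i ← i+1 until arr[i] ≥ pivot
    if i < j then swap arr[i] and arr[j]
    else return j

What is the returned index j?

3

pivot=8
j stops at 6 (2), i stops at 0 (8); swap ⇒ 2 12 13 7 6 4 8
j stops at 5 (4), i stops at 1 (12); swap ⇒ 2 4 13 7 6 12 8
j stops at 4 (6), i stops at 2 (13); swap ⇒ 2 4 6 7 13 12 8
j stops at 3, i stops at 4; i≥j ⇒ return 3. arr=2 4 6 7 13 12 8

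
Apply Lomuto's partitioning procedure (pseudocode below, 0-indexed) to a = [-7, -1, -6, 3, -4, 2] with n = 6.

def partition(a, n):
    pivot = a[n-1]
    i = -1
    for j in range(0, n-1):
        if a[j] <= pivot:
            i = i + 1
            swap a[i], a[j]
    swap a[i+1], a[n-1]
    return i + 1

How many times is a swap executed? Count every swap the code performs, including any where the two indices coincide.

pivot=2, i=-1
j=0: -7≤2, i=0, swap(0,0) ⇒ [-7, -1, -6, 3, -4, 2]
j=1: -1≤2, i=1, swap(1,1) ⇒ [-7, -1, -6, 3, -4, 2]
j=2: -6≤2, i=2, swap(2,2) ⇒ [-7, -1, -6, 3, -4, 2]
j=3: 3>2, skip
j=4: -4≤2, i=3, swap(3,4) ⇒ [-7, -1, -6, -4, 3, 2]
swap(4,5) ⇒ [-7, -1, -6, -4, 2, 3]; return 4

5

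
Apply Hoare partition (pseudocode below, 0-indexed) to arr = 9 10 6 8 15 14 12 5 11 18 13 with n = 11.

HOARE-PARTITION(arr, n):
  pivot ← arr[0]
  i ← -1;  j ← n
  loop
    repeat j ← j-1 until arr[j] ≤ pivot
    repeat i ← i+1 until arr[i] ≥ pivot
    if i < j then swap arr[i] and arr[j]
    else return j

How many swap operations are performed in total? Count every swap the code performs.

pivot=9
j stops at 7 (5), i stops at 0 (9); swap ⇒ 5 10 6 8 15 14 12 9 11 18 13
j stops at 3 (8), i stops at 1 (10); swap ⇒ 5 8 6 10 15 14 12 9 11 18 13
j stops at 2, i stops at 3; i≥j ⇒ return 2. arr=5 8 6 10 15 14 12 9 11 18 13

2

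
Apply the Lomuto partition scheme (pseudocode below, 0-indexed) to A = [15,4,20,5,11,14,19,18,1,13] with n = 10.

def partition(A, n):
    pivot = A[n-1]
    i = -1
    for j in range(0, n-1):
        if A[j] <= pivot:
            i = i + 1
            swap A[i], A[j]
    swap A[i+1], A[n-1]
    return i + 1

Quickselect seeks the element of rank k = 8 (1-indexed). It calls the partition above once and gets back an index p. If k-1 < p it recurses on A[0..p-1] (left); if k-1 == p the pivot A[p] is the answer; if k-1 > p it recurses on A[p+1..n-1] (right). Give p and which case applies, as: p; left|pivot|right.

4; right

pivot = A[9] = 13; i = -1
j=0: A[0]=15 > 13 → no swap
j=1: A[1]=4 ≤ 13 → i=0, swap A[0],A[1] → [4,15,20,5,11,14,19,18,1,13]
j=2: A[2]=20 > 13 → no swap
j=3: A[3]=5 ≤ 13 → i=1, swap A[1],A[3] → [4,5,20,15,11,14,19,18,1,13]
j=4: A[4]=11 ≤ 13 → i=2, swap A[2],A[4] → [4,5,11,15,20,14,19,18,1,13]
j=5: A[5]=14 > 13 → no swap
j=6: A[6]=19 > 13 → no swap
j=7: A[7]=18 > 13 → no swap
j=8: A[8]=1 ≤ 13 → i=3, swap A[3],A[8] → [4,5,11,1,20,14,19,18,15,13]
final swap A[4],A[9] → [4,5,11,1,13,14,19,18,15,20]; return 4
p = 4; k-1 = 7 > 4 ⇒ right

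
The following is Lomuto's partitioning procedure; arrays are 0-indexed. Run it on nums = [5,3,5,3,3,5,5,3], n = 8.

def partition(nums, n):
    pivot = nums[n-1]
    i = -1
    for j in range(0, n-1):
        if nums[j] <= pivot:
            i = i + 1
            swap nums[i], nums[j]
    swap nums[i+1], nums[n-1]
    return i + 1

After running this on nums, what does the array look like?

[3,3,3,3,5,5,5,5]

pivot=3, i=-1
j=0: 5>3, skip
j=1: 3≤3, i=0, swap(0,1) ⇒ [3,5,5,3,3,5,5,3]
j=2: 5>3, skip
j=3: 3≤3, i=1, swap(1,3) ⇒ [3,3,5,5,3,5,5,3]
j=4: 3≤3, i=2, swap(2,4) ⇒ [3,3,3,5,5,5,5,3]
j=5: 5>3, skip
j=6: 5>3, skip
swap(3,7) ⇒ [3,3,3,3,5,5,5,5]; return 3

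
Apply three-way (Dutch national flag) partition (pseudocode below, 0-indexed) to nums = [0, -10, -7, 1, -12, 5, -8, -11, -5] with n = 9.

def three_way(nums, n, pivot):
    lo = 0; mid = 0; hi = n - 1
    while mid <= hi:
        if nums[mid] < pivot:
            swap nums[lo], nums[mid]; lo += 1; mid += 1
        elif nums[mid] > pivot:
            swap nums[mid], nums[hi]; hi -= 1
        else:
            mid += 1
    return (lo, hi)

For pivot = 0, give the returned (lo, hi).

pivot = 0; lo=0, mid=0, hi=8
nums[mid]=0=0: mid=1
nums[mid]=-10<0: swap nums[0],nums[1]; lo=1,mid=2 → [-10, 0, -7, 1, -12, 5, -8, -11, -5]
nums[mid]=-7<0: swap nums[1],nums[2]; lo=2,mid=3 → [-10, -7, 0, 1, -12, 5, -8, -11, -5]
nums[mid]=1>0: swap nums[3],nums[8]; hi=7 → [-10, -7, 0, -5, -12, 5, -8, -11, 1]
nums[mid]=-5<0: swap nums[2],nums[3]; lo=3,mid=4 → [-10, -7, -5, 0, -12, 5, -8, -11, 1]
nums[mid]=-12<0: swap nums[3],nums[4]; lo=4,mid=5 → [-10, -7, -5, -12, 0, 5, -8, -11, 1]
nums[mid]=5>0: swap nums[5],nums[7]; hi=6 → [-10, -7, -5, -12, 0, -11, -8, 5, 1]
nums[mid]=-11<0: swap nums[4],nums[5]; lo=5,mid=6 → [-10, -7, -5, -12, -11, 0, -8, 5, 1]
nums[mid]=-8<0: swap nums[5],nums[6]; lo=6,mid=7 → [-10, -7, -5, -12, -11, -8, 0, 5, 1]
end: lo=6, hi=6; nums = [-10, -7, -5, -12, -11, -8, 0, 5, 1]

(6, 6)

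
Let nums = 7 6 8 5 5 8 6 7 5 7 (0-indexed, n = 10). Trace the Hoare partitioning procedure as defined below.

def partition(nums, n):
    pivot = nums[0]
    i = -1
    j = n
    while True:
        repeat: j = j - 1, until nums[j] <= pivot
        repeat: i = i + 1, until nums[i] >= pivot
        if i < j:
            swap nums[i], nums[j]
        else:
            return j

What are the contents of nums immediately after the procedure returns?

7 6 5 5 5 7 6 8 8 7

pivot = nums[0] = 7; i = -1, j = 10
j→9 (nums[9]=7≤7), i→0 (nums[0]=7≥7); i<j, swap → 7 6 8 5 5 8 6 7 5 7
j→8 (nums[8]=5≤7), i→2 (nums[2]=8≥7); i<j, swap → 7 6 5 5 5 8 6 7 8 7
j→7 (nums[7]=7≤7), i→5 (nums[5]=8≥7); i<j, swap → 7 6 5 5 5 7 6 8 8 7
j→6, i→7; i≥j, return j=6. nums = 7 6 5 5 5 7 6 8 8 7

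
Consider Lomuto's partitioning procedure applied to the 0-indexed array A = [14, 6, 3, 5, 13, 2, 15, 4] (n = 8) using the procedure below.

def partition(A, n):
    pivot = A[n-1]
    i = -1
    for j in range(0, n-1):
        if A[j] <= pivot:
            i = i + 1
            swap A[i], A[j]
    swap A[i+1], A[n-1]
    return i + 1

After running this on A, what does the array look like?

[3, 2, 4, 5, 13, 6, 15, 14]

pivot=4, i=-1
j=0: 14>4, skip
j=1: 6>4, skip
j=2: 3≤4, i=0, swap(0,2) ⇒ [3, 6, 14, 5, 13, 2, 15, 4]
j=3: 5>4, skip
j=4: 13>4, skip
j=5: 2≤4, i=1, swap(1,5) ⇒ [3, 2, 14, 5, 13, 6, 15, 4]
j=6: 15>4, skip
swap(2,7) ⇒ [3, 2, 4, 5, 13, 6, 15, 14]; return 2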